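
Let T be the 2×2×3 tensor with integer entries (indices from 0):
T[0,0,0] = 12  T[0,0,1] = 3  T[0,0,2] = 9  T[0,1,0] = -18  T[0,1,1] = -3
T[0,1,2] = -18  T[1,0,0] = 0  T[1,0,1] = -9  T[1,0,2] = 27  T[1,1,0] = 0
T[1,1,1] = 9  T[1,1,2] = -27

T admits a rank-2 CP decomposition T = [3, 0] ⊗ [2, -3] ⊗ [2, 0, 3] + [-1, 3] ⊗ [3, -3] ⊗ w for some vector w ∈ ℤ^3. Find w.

Subtract the known terms from T to get the rank-1 residual R = [-1, 3] ⊗ [3, -3] ⊗ w, so R[i,j,k] = a[i]·b[j]·w[k]. Pick indices with nonzero a[0]·b[0] = (-1)·(3) = -3. Only the fibre through (0,0,·) is needed: R[0,0,:] = T[0,0,:] − Σₗ aₗ[0]bₗ[0]cₗ = [12, 3, 9] − (3)·(2)·[2, 0, 3] = [0, 3, -9]. Then w[k] = R[0,0,k] / -3 for each k, giving w = [0, 3, -9] / -3 = [0, -1, 3].

w = [0, -1, 3]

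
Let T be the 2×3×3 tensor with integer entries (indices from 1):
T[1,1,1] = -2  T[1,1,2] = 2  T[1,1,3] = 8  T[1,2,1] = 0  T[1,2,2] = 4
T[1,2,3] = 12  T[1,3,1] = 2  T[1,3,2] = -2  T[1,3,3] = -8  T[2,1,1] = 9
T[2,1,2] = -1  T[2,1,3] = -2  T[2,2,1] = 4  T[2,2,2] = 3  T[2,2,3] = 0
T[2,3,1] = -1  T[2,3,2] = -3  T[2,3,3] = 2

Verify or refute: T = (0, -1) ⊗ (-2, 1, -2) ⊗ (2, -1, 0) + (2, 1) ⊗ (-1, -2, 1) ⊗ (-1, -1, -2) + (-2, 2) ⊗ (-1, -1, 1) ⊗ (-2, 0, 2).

Yes

Reconstruct entrywise from the claimed factors. For example, T[2,3,1] = -1 and Σₗ aₗ[2]bₗ[3]cₗ[1] = (-1)·(-2)·(2) + (1)·(1)·(-1) + (2)·(1)·(-2) = -1; checking all 18 entries, every one matches. The claim holds.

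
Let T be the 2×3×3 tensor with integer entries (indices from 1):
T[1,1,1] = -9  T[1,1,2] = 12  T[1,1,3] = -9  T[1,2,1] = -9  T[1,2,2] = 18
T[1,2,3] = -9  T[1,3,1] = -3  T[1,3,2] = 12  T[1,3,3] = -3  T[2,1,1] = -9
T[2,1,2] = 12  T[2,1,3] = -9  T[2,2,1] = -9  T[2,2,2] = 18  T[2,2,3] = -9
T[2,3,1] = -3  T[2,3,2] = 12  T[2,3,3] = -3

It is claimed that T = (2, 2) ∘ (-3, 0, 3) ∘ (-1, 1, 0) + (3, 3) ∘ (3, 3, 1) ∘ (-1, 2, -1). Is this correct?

Reconstruct entry (1,1,1) from the claimed factors: Σₗ aₗ[1]bₗ[1]cₗ[1] = (2)·(-3)·(-1) + (3)·(3)·(-1) = -3, but T[1,1,1] = -9. The claim is false.

No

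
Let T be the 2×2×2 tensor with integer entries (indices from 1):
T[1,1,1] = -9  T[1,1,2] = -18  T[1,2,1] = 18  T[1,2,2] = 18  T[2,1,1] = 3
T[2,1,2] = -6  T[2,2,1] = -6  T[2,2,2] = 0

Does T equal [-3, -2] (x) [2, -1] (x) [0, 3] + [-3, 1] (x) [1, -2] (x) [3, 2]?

Reconstruct entry (1,1,2) from the claimed factors: Σₗ aₗ[1]bₗ[1]cₗ[2] = (-3)·(2)·(3) + (-3)·(1)·(2) = -24, but T[1,1,2] = -18. The claim is false.

No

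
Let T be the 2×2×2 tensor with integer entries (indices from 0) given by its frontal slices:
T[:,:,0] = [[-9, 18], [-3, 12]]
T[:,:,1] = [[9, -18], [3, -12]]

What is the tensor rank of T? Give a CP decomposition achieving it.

rank(T) = 2

Lower bound: the mode-2 unfolding of T (rows indexed by j, columns by (i,k) = (0,0), (0,1), (1,0), (1,1)) is [[-9, 9, -3, 3], [18, -18, 12, -12]].
There the 2×2 minor on rows j ∈ {0, 1}, columns (i,k) ∈ {(0,0), (1,0)} is det [[-9, -3], [18, 12]] = -54 ≠ 0, so this unfolding has rank ≥ 2; CP rank is at least every unfolding rank, so rank(T) ≥ 2. (Flattening ranks never certify an upper bound on CP rank; for that we must actually write T with 2 rank-1 terms.)
Upper bound — finding two terms. Every mode-3 slice of T is a multiple of one matrix: T[:,:,k] = c[k]·M with c = (1, -1) and M = [[-9, 18], [-3, 12]] (rows indexed by i, columns by j). So it suffices to write M as a sum of two rank-1 matrices.
Splitting M by its rows (i = 0, 1), M = (1, 0)(-9, 18)ᵀ + (0, 1)(-3, 12)ᵀ.
Hence T = (1, 0) (x) (-9, 18) (x) (1, -1) + (0, 1) (x) (-3, 12) (x) (1, -1), so rank(T) ≤ 2.
These bounds meet, so rank(T) = 2.
Check entry T[0,0,0] = -9: (1)·(-9)·(1) + (0)·(-3)·(1) = -9.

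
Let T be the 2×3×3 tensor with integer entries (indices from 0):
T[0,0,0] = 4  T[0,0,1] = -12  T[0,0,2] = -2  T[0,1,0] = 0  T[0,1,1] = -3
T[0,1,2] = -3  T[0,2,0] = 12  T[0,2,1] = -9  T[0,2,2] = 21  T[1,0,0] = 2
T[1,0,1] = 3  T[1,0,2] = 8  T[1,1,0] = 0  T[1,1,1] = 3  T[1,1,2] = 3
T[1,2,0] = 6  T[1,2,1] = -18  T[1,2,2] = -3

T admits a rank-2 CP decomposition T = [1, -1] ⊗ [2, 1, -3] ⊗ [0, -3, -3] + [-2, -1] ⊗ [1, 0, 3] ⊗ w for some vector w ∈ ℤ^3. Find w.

Subtract the known terms from T to get the rank-1 residual R = [-2, -1] ⊗ [1, 0, 3] ⊗ w, so R[i,j,k] = a[i]·b[j]·w[k]. Pick indices with nonzero a[0]·b[0] = (-2)·(1) = -2. Only the fibre through (0,0,·) is needed: R[0,0,:] = T[0,0,:] − Σₗ aₗ[0]bₗ[0]cₗ = [4, -12, -2] − (1)·(2)·[0, -3, -3] = [4, -6, 4]. Then w[k] = R[0,0,k] / -2 for each k, giving w = [4, -6, 4] / -2 = [-2, 3, -2].

w = [-2, 3, -2]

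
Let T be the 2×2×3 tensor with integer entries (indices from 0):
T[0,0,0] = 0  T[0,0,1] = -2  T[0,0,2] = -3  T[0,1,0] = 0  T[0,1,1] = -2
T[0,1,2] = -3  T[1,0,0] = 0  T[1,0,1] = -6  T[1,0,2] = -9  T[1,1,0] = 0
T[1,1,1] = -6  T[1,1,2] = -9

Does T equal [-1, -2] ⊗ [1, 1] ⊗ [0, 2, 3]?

Reconstruct entry (1,0,1) from the claimed factors: Σₗ aₗ[1]bₗ[0]cₗ[1] = (-2)·(1)·(2) = -4, but T[1,0,1] = -6. The claim is false.

No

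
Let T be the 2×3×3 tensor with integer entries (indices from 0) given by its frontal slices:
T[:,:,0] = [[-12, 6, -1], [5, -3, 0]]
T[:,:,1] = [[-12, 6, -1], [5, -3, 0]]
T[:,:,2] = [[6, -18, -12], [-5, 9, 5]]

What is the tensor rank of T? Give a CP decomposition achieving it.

rank(T) = 2

Lower bound: in the mode-2 unfolding of T (rows indexed by j, columns by (i,k)) the 2×2 minor on rows j ∈ {0, 1}, columns (i,k) ∈ {(0,0), (0,2)} is det [[-12, 6], [6, -18]] = 180 ≠ 0, so that unfolding has rank ≥ 2 and hence rank(T) ≥ 2 (CP rank is at least every unfolding rank, though it can be larger).
Upper bound: with S_k = T[:,:,k], the two rank-1 terms a₁b₁ᵀ, a₂b₂ᵀ are the rank-1 members of the pencil x·S₀ + y·S₂.
The 2×2 minor of x·S₀ + y·S₂ on rows {0,1}, columns {0,1} is 6·x² − 6·xy − 36·y² = 6·(x − 3·y)(x + 2·y), vanishing at (x:y) = (3:1) and (2:-1).
M₁ = 3·S₀ + S₂ = [[-30, 0, -15], [10, 0, 5]] = (-5)·[3, -1][2, 0, 1]ᵀ and M₂ = 2·S₀ − S₂ = [[-30, 30, 10], [15, -15, -5]] = (-5)·[2, -1][3, -3, -1]ᵀ, so take a₁ = [3, -1], b₁ = [2, 0, 1], a₂ = [2, -1], b₂ = [3, -3, -1].
Each slice is an integer combination of E₁ = a₁b₁ᵀ and E₂ = a₂b₂ᵀ: S₀ = −E₁ − E₂, S₁ = −E₁ − E₂, S₂ = −2·E₁ + 3·E₂; reading off coefficients, c₁ = [-1, -1, -2] and c₂ = [-1, -1, 3].
Hence T = [3, -1] ⊗ [2, 0, 1] ⊗ [-1, -1, -2] + [2, -1] ⊗ [3, -3, -1] ⊗ [-1, -1, 3], so rank(T) ≤ 2.
These bounds meet, so rank(T) = 2.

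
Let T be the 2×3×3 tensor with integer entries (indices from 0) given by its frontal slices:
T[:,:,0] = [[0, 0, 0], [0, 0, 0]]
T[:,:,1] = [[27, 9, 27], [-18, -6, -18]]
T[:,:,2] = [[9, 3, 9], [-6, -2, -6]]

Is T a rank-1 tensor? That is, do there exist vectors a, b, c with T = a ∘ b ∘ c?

Yes

If T = a ∘ b ∘ c then every fibre of T is a multiple of the corresponding factor, so read the factors off the fibres through the nonzero entry T[0,0,1] = 27.
The mode-1 fibre T[:,0,1] = [27, -18] gives a = [3, -2] (primitive direction); the mode-2 fibre T[0,:,1] = [27, 9, 27] gives b = [3, 1, 3]; then c[k] = T[0,0,k] / (a[0]·b[0]) = [0, 27, 9] / 9 = [0, 3, 1].
Expanding [3, -2] ∘ [3, 1, 3] ∘ [0, 3, 1] reproduces all 18 entries of T, so T = [3, -2] ∘ [3, 1, 3] ∘ [0, 3, 1] and rank(T) ≤ 1.
Equivalently every frontal slice T[:,:,k] is c[k] times the rank-1 matrix [3, -2] ∘ [3, 1, 3]. So T has rank 1 (it is nonzero).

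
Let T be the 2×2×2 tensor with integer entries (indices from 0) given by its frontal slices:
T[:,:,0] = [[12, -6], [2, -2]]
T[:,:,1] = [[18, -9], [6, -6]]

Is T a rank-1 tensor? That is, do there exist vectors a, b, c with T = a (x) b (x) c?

No

The mode-1 unfolding of T (rows indexed by i, columns by (j,k) = (0,0), (0,1), (1,0), (1,1)) is [[12, 18, -6, -9], [2, 6, -2, -6]].
There the 2×2 minor on rows i ∈ {0, 1}, columns (j,k) ∈ {(0,0), (0,1)} is det [[12, 18], [2, 6]] = 36 ≠ 0, so this unfolding has rank ≥ 2; CP rank is at least every unfolding rank, so rank(T) ≥ 2.
In particular rank(T) ≥ 2 > 1, so T is not rank-1.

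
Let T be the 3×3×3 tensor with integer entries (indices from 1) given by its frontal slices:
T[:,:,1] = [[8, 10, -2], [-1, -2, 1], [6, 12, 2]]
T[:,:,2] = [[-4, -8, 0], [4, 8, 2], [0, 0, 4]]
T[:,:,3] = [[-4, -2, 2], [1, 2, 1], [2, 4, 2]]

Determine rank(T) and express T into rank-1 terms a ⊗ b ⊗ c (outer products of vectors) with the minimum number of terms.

rank(T) = 3

Lower bound: the mode-3 unfolding of T (rows indexed by k, columns by (i,j) = (1,1), (1,2), (1,3), (2,1), (2,2), (2,3), (3,1), (3,2), (3,3)) is [[8, 10, -2, -1, -2, 1, 6, 12, 2], [-4, -8, 0, 4, 8, 2, 0, 0, 4], [-4, -2, 2, 1, 2, 1, 2, 4, 2]].
There the 3×3 minor on rows k ∈ {1, 2, 3}, columns (i,j) ∈ {(1,1), (1,2), (2,1)} is det [[8, 10, -1], [-4, -8, 4], [-4, -2, 1]] = -96 ≠ 0, so this unfolding has rank ≥ 3; CP rank is at least every unfolding rank, so rank(T) ≥ 3. (Unfolding ranks only ever bound the CP rank from below — rank(T) can be strictly larger than all of them — so the matching upper bound has to come from an explicit 3-term decomposition.)
Upper bound: T is a sum of 3 rank-1 terms, T = [0, 1, 2] ⊗ [1, 2, 1] ⊗ [1, 2, 1] + [1, 0, 0] ⊗ [2, 1, -1] ⊗ [2, 0, -2] + [2, -1, 2] ⊗ [1, 2, 0] ⊗ [2, -2, 0] (one valid choice — decompositions are not unique — normalised so each a, b is primitive with positive first nonzero entry; check it by expanding all entries), so rank(T) ≤ 3.
These bounds meet, so rank(T) = 3.
Check entry T[1,3,1] = -2: (0)·(1)·(1) + (1)·(-1)·(2) + (2)·(0)·(2) = -2.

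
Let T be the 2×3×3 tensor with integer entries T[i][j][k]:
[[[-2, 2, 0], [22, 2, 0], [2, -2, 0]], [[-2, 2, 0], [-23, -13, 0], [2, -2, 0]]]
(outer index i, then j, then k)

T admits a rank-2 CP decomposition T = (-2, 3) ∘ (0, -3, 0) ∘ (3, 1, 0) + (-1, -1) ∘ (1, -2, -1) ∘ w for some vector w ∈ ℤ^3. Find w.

w = (2, -2, 0)

Subtract the known terms from T to get the rank-1 residual R = (-1, -1) ∘ (1, -2, -1) ∘ w, so R[i,j,k] = a[i]·b[j]·w[k]. Pick indices with nonzero a[0]·b[0] = (-1)·(1) = -1. Only the fibre through (0,0,·) is needed: R[0,0,:] = T[0,0,:] − Σₗ aₗ[0]bₗ[0]cₗ = [-2, 2, 0] − (-2)·(0)·(3, 1, 0) = [-2, 2, 0]. Then w[k] = R[0,0,k] / -1 for each k, giving w = [-2, 2, 0] / -1 = (2, -2, 0).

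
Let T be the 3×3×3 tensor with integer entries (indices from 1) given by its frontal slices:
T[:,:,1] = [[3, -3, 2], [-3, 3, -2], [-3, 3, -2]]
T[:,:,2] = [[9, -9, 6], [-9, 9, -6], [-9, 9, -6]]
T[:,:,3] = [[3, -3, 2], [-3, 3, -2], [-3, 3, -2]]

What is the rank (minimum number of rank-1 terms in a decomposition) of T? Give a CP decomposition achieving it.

Lower bound: T ≠ 0 (e.g. T[1,1,1] = 3), so rank(T) ≥ 1.
Upper bound: the mode-1 fibre T[:,1,1] = [3, -3, -3] gives a = [1, -1, -1] (primitive direction); the mode-2 fibre T[1,:,1] = [3, -3, 2] gives b = [3, -3, 2]; then c[k] = T[1,1,k] / (a[1]·b[1]) = [3, 9, 3] / 3 = [1, 3, 1].
Expanding [1, -1, -1] ⊗ [3, -3, 2] ⊗ [1, 3, 1] reproduces all 27 entries of T, so T = [1, -1, -1] ⊗ [3, -3, 2] ⊗ [1, 3, 1] and rank(T) ≤ 1.
These bounds meet, so rank(T) = 1.

rank(T) = 1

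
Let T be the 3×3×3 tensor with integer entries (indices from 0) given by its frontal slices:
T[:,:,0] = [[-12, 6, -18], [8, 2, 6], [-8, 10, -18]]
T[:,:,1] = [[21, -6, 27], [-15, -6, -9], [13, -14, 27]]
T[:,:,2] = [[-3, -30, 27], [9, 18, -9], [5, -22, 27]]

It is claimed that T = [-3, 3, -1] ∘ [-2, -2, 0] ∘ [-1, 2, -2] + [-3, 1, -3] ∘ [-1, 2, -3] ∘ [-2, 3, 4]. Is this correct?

Reconstruct entry (0,0,2) from the claimed factors: Σₗ aₗ[0]bₗ[0]cₗ[2] = (-3)·(-2)·(-2) + (-3)·(-1)·(4) = 0, but T[0,0,2] = -3. The claim is false.

No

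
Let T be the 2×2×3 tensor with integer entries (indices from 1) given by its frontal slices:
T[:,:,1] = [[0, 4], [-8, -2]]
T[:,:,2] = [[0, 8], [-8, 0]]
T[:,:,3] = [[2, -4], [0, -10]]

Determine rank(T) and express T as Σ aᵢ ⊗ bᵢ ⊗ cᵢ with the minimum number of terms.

rank(T) = 3

Lower bound: the mode-3 unfolding of T (rows indexed by k, columns by (i,j) = (1,1), (1,2), (2,1), (2,2)) is [[0, 4, -8, -2], [0, 8, -8, 0], [2, -4, 0, -10]].
There the 3×3 minor on rows k ∈ {1, 2, 3}, columns (i,j) ∈ {(1,1), (1,2), (2,1)} is det [[0, 4, -8], [0, 8, -8], [2, -4, 0]] = 64 ≠ 0, so this unfolding has rank ≥ 3; CP rank is at least every unfolding rank, so rank(T) ≥ 3. (Unfolding ranks only ever bound the CP rank from below — rank(T) can be strictly larger than all of them — so the matching upper bound has to come from an explicit 3-term decomposition.)
Upper bound: T is a sum of 3 rank-1 terms, T = [1, -2] ⊗ [1, 2] ⊗ [2, 2, 1] + [1, 2] ⊗ [1, -2] ⊗ [-2, -2, 1] + [2, 1] ⊗ [0, 1] ⊗ [-2, 0, -2] (one valid choice — decompositions are not unique — normalised so each a, b is primitive with positive first nonzero entry; check it by expanding all entries), so rank(T) ≤ 3.
These bounds meet, so rank(T) = 3.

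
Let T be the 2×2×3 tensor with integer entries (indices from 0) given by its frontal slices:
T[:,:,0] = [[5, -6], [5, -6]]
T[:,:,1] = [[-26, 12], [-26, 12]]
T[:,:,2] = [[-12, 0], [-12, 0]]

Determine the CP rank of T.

2

Lower bound: the mode-3 unfolding of T (rows indexed by k, columns by (i,j) = (0,0), (0,1), (1,0), (1,1)) is [[5, -6, 5, -6], [-26, 12, -26, 12], [-12, 0, -12, 0]].
There the 2×2 minor on rows k ∈ {0, 1}, columns (i,j) ∈ {(0,0), (0,1)} is det [[5, -6], [-26, 12]] = -96 ≠ 0, so this unfolding has rank ≥ 2; CP rank is at least every unfolding rank, so rank(T) ≥ 2. (This is only a lower bound: in general the CP rank may exceed every unfolding rank, so we still need to exhibit 2 rank-1 terms summing to T.)
Upper bound — finding two terms. Every mode-1 slice of T is a multiple of one matrix: T[i,:,:] = a[i]·M with a = [1, 1] and M = [[5, -26, -12], [-6, 12, 0]] (rows indexed by j, columns by k). So it suffices to write M as a sum of two rank-1 matrices.
Splitting M by its rows (j = 0, 1), M = [1, 0][5, -26, -12]ᵀ + [0, 1][-6, 12, 0]ᵀ.
Hence T = [1, 1] ⊗ [1, 0] ⊗ [5, -26, -12] + [1, 1] ⊗ [0, 1] ⊗ [-6, 12, 0], so rank(T) ≤ 2.
These bounds meet, so rank(T) = 2.
Check entry T[0,1,1] = 12: (1)·(0)·(-26) + (1)·(1)·(12) = 12.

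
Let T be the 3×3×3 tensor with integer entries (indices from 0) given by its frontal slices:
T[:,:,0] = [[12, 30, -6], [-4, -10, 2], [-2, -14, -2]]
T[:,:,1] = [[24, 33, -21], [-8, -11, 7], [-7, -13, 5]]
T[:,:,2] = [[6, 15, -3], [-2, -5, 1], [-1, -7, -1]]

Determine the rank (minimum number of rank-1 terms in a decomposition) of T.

2

Lower bound: the mode-3 unfolding of T (rows indexed by k, columns by (i,j) = (0,0), (0,1), (0,2), (1,0), (1,1), (1,2), (2,0), (2,1), (2,2)) is [[12, 30, -6, -4, -10, 2, -2, -14, -2], [24, 33, -21, -8, -11, 7, -7, -13, 5], [6, 15, -3, -2, -5, 1, -1, -7, -1]].
There the 2×2 minor on rows k ∈ {0, 1}, columns (i,j) ∈ {(0,0), (0,1)} is det [[12, 30], [24, 33]] = -324 ≠ 0, so this unfolding has rank ≥ 2; CP rank is at least every unfolding rank, so rank(T) ≥ 2. (This is only a lower bound: in general the CP rank may exceed every unfolding rank, so we still need to exhibit 2 rank-1 terms summing to T.)
Upper bound — finding two terms. Write S_k = T[:,:,k] for the frontal slices: S₀ = [[12, 30, -6], [-4, -10, 2], [-2, -14, -2]], S₁ = [[24, 33, -21], [-8, -11, 7], [-7, -13, 5]], S₂ = [[6, 15, -3], [-2, -5, 1], [-1, -7, -1]].
If T = a₁ ⊗ b₁ ⊗ c₁ + a₂ ⊗ b₂ ⊗ c₂ then each S_k = c₁[k]·a₁b₁ᵀ + c₂[k]·a₂b₂ᵀ. S₀ and S₁ are linearly independent, so a₁b₁ᵀ and a₂b₂ᵀ must span the same plane of matrices: they are the rank-1 matrices of the form x·S₀ + y·S₁.
The 2×2 minor of x·S₀ + y·S₁ on rows {0,2}, columns {0,1} is −108·x² − 216·xy − 81·y² = (-27)·(2·x + 3·y)(2·x + y), vanishing at (x:y) = (3:-2) and (1:-2).
M₁ = 3·S₀ − 2·S₁ = [[-12, 24, 24], [4, -8, -8], [8, -16, -16]] = (-4)·[3, -1, -2][1, -2, -2]ᵀ and M₂ = S₀ − 2·S₁ = [[-36, -36, 36], [12, 12, -12], [12, 12, -12]] = (-12)·[3, -1, -1][1, 1, -1]ᵀ, so take a₁ = [3, -1, -2], b₁ = [1, -2, -2], a₂ = [3, -1, -1], b₂ = [1, 1, -1].
Each slice is an integer combination of E₁ = a₁b₁ᵀ and E₂ = a₂b₂ᵀ: S₀ = −2·E₁ + 6·E₂, S₁ = −E₁ + 9·E₂, S₂ = −E₁ + 3·E₂; reading off coefficients, c₁ = [-2, -1, -1] and c₂ = [6, 9, 3].
Hence T = [3, -1, -2] ⊗ [1, -2, -2] ⊗ [-2, -1, -1] + [3, -1, -1] ⊗ [1, 1, -1] ⊗ [6, 9, 3], so rank(T) ≤ 2.
These bounds meet, so rank(T) = 2.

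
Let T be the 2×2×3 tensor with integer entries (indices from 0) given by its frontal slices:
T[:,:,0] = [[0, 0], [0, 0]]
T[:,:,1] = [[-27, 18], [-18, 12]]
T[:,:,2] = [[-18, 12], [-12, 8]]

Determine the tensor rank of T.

Lower bound: T ≠ 0 (e.g. T[0,0,1] = -27), so rank(T) ≥ 1.
Upper bound: if T = a (x) b (x) c then every fibre of T is a multiple of the corresponding factor, so read the factors off the fibres through the nonzero entry T[0,0,1] = -27.
The mode-1 fibre T[:,0,1] = [-27, -18] gives a = [3, 2] (primitive direction); the mode-2 fibre T[0,:,1] = [-27, 18] gives b = [3, -2]; then c[k] = T[0,0,k] / (a[0]·b[0]) = [0, -27, -18] / 9 = [0, -3, -2].
Expanding [3, 2] (x) [3, -2] (x) [0, -3, -2] reproduces all 12 entries of T, so T = [3, 2] (x) [3, -2] (x) [0, -3, -2] and rank(T) ≤ 1.
These bounds meet, so rank(T) = 1.

1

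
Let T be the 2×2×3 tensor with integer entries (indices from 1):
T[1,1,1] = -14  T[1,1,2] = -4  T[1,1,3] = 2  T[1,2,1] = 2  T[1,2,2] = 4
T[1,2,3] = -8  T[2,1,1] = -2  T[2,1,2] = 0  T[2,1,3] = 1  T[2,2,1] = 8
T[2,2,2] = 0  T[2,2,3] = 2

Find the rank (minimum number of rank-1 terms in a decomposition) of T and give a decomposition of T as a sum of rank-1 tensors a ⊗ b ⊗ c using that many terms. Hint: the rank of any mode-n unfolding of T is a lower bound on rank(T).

rank(T) = 3

Lower bound: the mode-3 unfolding of T (rows indexed by k, columns by (i,j) = (1,1), (1,2), (2,1), (2,2)) is [[-14, 2, -2, 8], [-4, 4, 0, 0], [2, -8, 1, 2]].
There the 3×3 minor on rows k ∈ {1, 2, 3}, columns (i,j) ∈ {(1,1), (1,2), (2,1)} is det [[-14, 2, -2], [-4, 4, 0], [2, -8, 1]] = -96 ≠ 0, so this unfolding has rank ≥ 3; CP rank is at least every unfolding rank, so rank(T) ≥ 3. (This is only a lower bound: in general the CP rank may exceed every unfolding rank, so we still need to exhibit 3 rank-1 terms summing to T.)
Upper bound: T is a sum of 3 rank-1 terms, T = [1, 0] ⊗ [1, -1] ⊗ [-2, -4, 4] + [2, -1] ⊗ [1, 2] ⊗ [-2, 0, -1] + [2, 1] ⊗ [1, -1] ⊗ [-4, 0, 0] (one valid choice — decompositions are not unique — normalised so each a, b is primitive with positive first nonzero entry; check it by expanding all entries), so rank(T) ≤ 3.
These bounds meet, so rank(T) = 3.
Check entry T[1,1,1] = -14: (1)·(1)·(-2) + (2)·(1)·(-2) + (2)·(1)·(-4) = -14.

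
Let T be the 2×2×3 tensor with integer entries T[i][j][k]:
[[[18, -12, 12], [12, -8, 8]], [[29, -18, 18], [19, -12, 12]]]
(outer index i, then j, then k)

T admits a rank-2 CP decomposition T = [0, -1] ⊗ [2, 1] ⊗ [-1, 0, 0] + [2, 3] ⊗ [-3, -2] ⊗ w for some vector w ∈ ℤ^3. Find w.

w = [-3, 2, -2]

Subtract the known terms from T to get the rank-1 residual R = [2, 3] ⊗ [-3, -2] ⊗ w, so R[i,j,k] = a[i]·b[j]·w[k]. Pick indices with nonzero a[0]·b[0] = (2)·(-3) = -6. Only the fibre through (0,0,·) is needed: R[0,0,:] = T[0,0,:] − Σₗ aₗ[0]bₗ[0]cₗ = [18, -12, 12] − (0)·(2)·[-1, 0, 0] = [18, -12, 12]. Then w[k] = R[0,0,k] / -6 for each k, giving w = [18, -12, 12] / -6 = [-3, 2, -2].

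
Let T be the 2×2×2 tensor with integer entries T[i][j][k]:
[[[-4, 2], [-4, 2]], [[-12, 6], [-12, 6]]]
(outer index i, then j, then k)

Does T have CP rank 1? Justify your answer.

If T = a ⊗ b ⊗ c then every fibre of T is a multiple of the corresponding factor, so read the factors off the fibres through the nonzero entry T[0,0,0] = -4.
The mode-1 fibre T[:,0,0] = [-4, -12] gives a = [1, 3] (primitive direction); the mode-2 fibre T[0,:,0] = [-4, -4] gives b = [1, 1]; then c[k] = T[0,0,k] / (a[0]·b[0]) = [-4, 2] / 1 = [-4, 2].
Expanding [1, 3] ⊗ [1, 1] ⊗ [-4, 2] reproduces all 8 entries of T, so T = [1, 3] ⊗ [1, 1] ⊗ [-4, 2] and rank(T) ≤ 1.
Equivalently every frontal slice T[:,:,k] is c[k] times the rank-1 matrix [1, 3] ⊗ [1, 1]. So T has rank 1 (it is nonzero).

Yes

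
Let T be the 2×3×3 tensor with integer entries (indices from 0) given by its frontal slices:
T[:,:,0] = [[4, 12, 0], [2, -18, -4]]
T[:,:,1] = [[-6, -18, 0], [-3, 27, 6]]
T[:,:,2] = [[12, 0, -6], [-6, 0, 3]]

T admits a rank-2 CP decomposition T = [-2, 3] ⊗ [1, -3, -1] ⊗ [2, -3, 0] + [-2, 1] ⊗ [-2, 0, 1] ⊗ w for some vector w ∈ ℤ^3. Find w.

Subtract the known terms from T to get the rank-1 residual R = [-2, 1] ⊗ [-2, 0, 1] ⊗ w, so R[i,j,k] = a[i]·b[j]·w[k]. Pick indices with nonzero a[0]·b[0] = (-2)·(-2) = 4. Only the fibre through (0,0,·) is needed: R[0,0,:] = T[0,0,:] − Σₗ aₗ[0]bₗ[0]cₗ = [4, -6, 12] − (-2)·(1)·[2, -3, 0] = [8, -12, 12]. Then w[k] = R[0,0,k] / 4 for each k, giving w = [8, -12, 12] / 4 = [2, -3, 3].

w = [2, -3, 3]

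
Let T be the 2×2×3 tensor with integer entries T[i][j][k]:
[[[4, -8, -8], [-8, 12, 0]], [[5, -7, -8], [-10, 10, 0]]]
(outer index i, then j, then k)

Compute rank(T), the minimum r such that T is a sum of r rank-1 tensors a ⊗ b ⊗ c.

Lower bound: the mode-3 unfolding of T (rows indexed by k, columns by (i,j) = (0,0), (0,1), (1,0), (1,1)) is [[4, -8, 5, -10], [-8, 12, -7, 10], [-8, 0, -8, 0]].
There the 3×3 minor on rows k ∈ {0, 1, 2}, columns (i,j) ∈ {(0,0), (0,1), (1,0)} is det [[4, -8, 5], [-8, 12, -7], [-8, 0, -8]] = 160 ≠ 0, so this unfolding has rank ≥ 3; CP rank is at least every unfolding rank, so rank(T) ≥ 3. (This is only a lower bound: in general the CP rank may exceed every unfolding rank, so we still need to exhibit 3 rank-1 terms summing to T.)
Upper bound: T is a sum of 3 rank-1 terms, T = [0, 1] ⊗ [1, -2] ⊗ [1, 1, 0] + [1, 1] ⊗ [0, 1] ⊗ [-4, 4, -8] + [1, 1] ⊗ [1, -1] ⊗ [4, -8, -8] (one valid choice — decompositions are not unique — normalised so each a, b is primitive with positive first nonzero entry; check it by expanding all entries), so rank(T) ≤ 3.
These bounds meet, so rank(T) = 3.

3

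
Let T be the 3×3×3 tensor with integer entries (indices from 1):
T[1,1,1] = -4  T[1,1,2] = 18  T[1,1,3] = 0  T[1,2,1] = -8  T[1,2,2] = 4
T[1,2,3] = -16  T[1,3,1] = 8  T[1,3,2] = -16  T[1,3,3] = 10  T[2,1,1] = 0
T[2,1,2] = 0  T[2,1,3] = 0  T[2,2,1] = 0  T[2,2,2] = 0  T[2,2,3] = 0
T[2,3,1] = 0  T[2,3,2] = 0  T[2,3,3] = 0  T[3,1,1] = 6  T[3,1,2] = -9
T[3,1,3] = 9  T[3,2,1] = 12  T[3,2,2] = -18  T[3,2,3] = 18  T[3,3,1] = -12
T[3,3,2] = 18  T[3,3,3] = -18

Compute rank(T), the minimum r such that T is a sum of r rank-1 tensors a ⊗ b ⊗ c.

Lower bound: in the mode-3 unfolding of T (rows indexed by k, columns by (i,j)) the 2×2 minor on rows k ∈ {1, 2}, columns (i,j) ∈ {(1,1), (1,2)} is det [[-4, -8], [18, 4]] = 128 ≠ 0, so that unfolding has rank ≥ 2 and hence rank(T) ≥ 2 (CP rank is at least every unfolding rank, though it can be larger).
Upper bound: with S_k = T[:,:,k], the two rank-1 terms a₁b₁ᵀ, a₂b₂ᵀ are the rank-1 members of the pencil x·S₁ + y·S₂.
The 2×2 minor of x·S₁ + y·S₂ on rows {1,3}, columns {1,2} is 192·xy − 288·y² = 96·(2·x − 3·y)(y), vanishing at (x:y) = (3:2) and (1:0).
M₁ = 3·S₁ + 2·S₂ = [[24, -16, -8], [0, 0, 0], [0, 0, 0]] = 8·[1, 0, 0][3, -2, -1]ᵀ and M₂ = S₁ = [[-4, -8, 8], [0, 0, 0], [6, 12, -12]] = (-2)·[2, 0, -3][1, 2, -2]ᵀ, so take a₁ = [1, 0, 0], b₁ = [3, -2, -1], a₂ = [2, 0, -3], b₂ = [1, 2, -2].
Each slice is an integer combination of E₁ = a₁b₁ᵀ and E₂ = a₂b₂ᵀ: S₁ = −2·E₂, S₂ = 4·E₁ + 3·E₂, S₃ = 2·E₁ − 3·E₂; reading off coefficients, c₁ = [0, 4, 2] and c₂ = [-2, 3, -3].
Hence T = [1, 0, 0] ⊗ [3, -2, -1] ⊗ [0, 4, 2] + [2, 0, -3] ⊗ [1, 2, -2] ⊗ [-2, 3, -3], so rank(T) ≤ 2.
These bounds meet, so rank(T) = 2.

2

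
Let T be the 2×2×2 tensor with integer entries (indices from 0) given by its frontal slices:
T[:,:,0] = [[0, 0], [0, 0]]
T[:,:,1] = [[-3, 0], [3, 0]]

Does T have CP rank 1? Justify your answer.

Yes

The mode-1 fibre T[:,0,1] = [-3, 3] gives a = (1, -1) (primitive direction); the mode-2 fibre T[0,:,1] = [-3, 0] gives b = (1, 0); then c[k] = T[0,0,k] / (a[0]·b[0]) = [0, -3] / 1 = (0, -3).
Expanding (1, -1) ⊗ (1, 0) ⊗ (0, -3) reproduces all 8 entries of T, so T = (1, -1) ⊗ (1, 0) ⊗ (0, -3) and rank(T) ≤ 1.
Equivalently every frontal slice T[:,:,k] is c[k] times the rank-1 matrix (1, -1) ⊗ (1, 0). So T has rank 1 (it is nonzero).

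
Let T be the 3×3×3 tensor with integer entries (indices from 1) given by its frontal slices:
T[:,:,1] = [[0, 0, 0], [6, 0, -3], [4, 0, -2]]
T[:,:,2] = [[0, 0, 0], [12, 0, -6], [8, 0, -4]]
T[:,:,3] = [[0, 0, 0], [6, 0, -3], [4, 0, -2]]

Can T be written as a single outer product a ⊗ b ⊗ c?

Yes

If T = a ⊗ b ⊗ c then every fibre of T is a multiple of the corresponding factor, so read the factors off the fibres through the nonzero entry T[2,1,1] = 6.
The mode-1 fibre T[:,1,1] = [0, 6, 4] gives a = (0, 3, 2) (primitive direction); the mode-2 fibre T[2,:,1] = [6, 0, -3] gives b = (2, 0, -1); then c[k] = T[2,1,k] / (a[2]·b[1]) = [6, 12, 6] / 6 = (1, 2, 1).
Expanding (0, 3, 2) ⊗ (2, 0, -1) ⊗ (1, 2, 1) reproduces all 27 entries of T, so T = (0, 3, 2) ⊗ (2, 0, -1) ⊗ (1, 2, 1) and rank(T) ≤ 1.
Equivalently every frontal slice T[:,:,k] is c[k] times the rank-1 matrix (0, 3, 2) ⊗ (2, 0, -1). So T has rank 1 (it is nonzero).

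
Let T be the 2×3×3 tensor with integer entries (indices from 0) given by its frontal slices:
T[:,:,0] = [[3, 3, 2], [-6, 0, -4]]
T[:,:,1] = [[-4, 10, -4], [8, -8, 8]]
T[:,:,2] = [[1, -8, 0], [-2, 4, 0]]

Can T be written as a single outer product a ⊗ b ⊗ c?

The mode-2 unfolding of T (rows indexed by j, columns by (i,k) = (0,0), (0,1), (0,2), (1,0), (1,1), (1,2)) is [[3, -4, 1, -6, 8, -2], [3, 10, -8, 0, -8, 4], [2, -4, 0, -4, 8, 0]].
There the 3×3 minor on rows j ∈ {0, 1, 2}, columns (i,k) ∈ {(0,0), (0,1), (0,2)} is det [[3, -4, 1], [3, 10, -8], [2, -4, 0]] = -64 ≠ 0, so this unfolding has rank ≥ 3; CP rank is at least every unfolding rank, so rank(T) ≥ 3.
In particular rank(T) ≥ 3 > 1, so T is not rank-1.

No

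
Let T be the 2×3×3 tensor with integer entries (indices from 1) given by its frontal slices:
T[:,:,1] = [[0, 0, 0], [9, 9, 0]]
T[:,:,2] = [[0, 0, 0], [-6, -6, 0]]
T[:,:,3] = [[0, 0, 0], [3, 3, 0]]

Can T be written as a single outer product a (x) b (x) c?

If T = a (x) b (x) c then every fibre of T is a multiple of the corresponding factor, so read the factors off the fibres through the nonzero entry T[2,1,1] = 9.
The mode-1 fibre T[:,1,1] = [0, 9] gives a = [0, 1] (primitive direction); the mode-2 fibre T[2,:,1] = [9, 9, 0] gives b = [1, 1, 0]; then c[k] = T[2,1,k] / (a[2]·b[1]) = [9, -6, 3] / 1 = [9, -6, 3].
Expanding [0, 1] (x) [1, 1, 0] (x) [9, -6, 3] reproduces all 18 entries of T, so T = [0, 1] (x) [1, 1, 0] (x) [9, -6, 3] and rank(T) ≤ 1.
Equivalently every frontal slice T[:,:,k] is c[k] times the rank-1 matrix [0, 1] (x) [1, 1, 0]. So T has rank 1 (it is nonzero).

Yes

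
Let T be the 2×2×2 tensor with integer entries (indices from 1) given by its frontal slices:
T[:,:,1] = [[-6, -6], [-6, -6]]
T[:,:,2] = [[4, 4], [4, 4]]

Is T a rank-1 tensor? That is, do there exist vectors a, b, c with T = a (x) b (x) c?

Yes

If T = a (x) b (x) c then every fibre of T is a multiple of the corresponding factor, so read the factors off the fibres through the nonzero entry T[1,1,1] = -6.
The mode-1 fibre T[:,1,1] = [-6, -6] gives a = (1, 1) (primitive direction); the mode-2 fibre T[1,:,1] = [-6, -6] gives b = (1, 1); then c[k] = T[1,1,k] / (a[1]·b[1]) = [-6, 4] / 1 = (-6, 4).
Expanding (1, 1) (x) (1, 1) (x) (-6, 4) reproduces all 8 entries of T, so T = (1, 1) (x) (1, 1) (x) (-6, 4) and rank(T) ≤ 1.
Equivalently every frontal slice T[:,:,k] is c[k] times the rank-1 matrix (1, 1) (x) (1, 1). So T has rank 1 (it is nonzero).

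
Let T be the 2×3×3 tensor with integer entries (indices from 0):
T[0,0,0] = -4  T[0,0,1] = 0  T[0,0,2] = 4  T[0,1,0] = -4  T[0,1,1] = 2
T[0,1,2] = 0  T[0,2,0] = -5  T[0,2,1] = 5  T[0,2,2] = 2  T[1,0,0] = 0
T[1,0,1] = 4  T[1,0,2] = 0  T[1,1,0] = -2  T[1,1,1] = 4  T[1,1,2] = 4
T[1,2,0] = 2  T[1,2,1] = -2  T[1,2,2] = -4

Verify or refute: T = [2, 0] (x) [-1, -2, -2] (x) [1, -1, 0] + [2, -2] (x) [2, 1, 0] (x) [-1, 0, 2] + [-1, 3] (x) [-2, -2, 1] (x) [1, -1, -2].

No

Reconstruct entry (1,0,0) from the claimed factors: Σₗ aₗ[1]bₗ[0]cₗ[0] = (0)·(-1)·(1) + (-2)·(2)·(-1) + (3)·(-2)·(1) = -2, but T[1,0,0] = 0. The claim is false.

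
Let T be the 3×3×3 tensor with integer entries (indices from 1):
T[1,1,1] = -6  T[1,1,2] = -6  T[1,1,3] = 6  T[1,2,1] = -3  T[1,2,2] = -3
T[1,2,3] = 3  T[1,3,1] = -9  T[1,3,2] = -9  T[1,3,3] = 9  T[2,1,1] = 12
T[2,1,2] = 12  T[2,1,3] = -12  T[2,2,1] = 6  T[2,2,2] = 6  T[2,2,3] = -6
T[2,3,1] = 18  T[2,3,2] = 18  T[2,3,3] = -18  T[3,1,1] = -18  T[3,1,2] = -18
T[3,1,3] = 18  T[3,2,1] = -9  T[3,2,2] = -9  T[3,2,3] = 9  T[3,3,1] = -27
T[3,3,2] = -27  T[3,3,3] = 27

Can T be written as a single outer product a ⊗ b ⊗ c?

If T = a ⊗ b ⊗ c then every fibre of T is a multiple of the corresponding factor, so read the factors off the fibres through the nonzero entry T[1,1,1] = -6.
The mode-1 fibre T[:,1,1] = [-6, 12, -18] gives a = (1, -2, 3) (primitive direction); the mode-2 fibre T[1,:,1] = [-6, -3, -9] gives b = (2, 1, 3); then c[k] = T[1,1,k] / (a[1]·b[1]) = [-6, -6, 6] / 2 = (-3, -3, 3).
Expanding (1, -2, 3) ⊗ (2, 1, 3) ⊗ (-3, -3, 3) reproduces all 27 entries of T, so T = (1, -2, 3) ⊗ (2, 1, 3) ⊗ (-3, -3, 3) and rank(T) ≤ 1.
Equivalently every frontal slice T[:,:,k] is c[k] times the rank-1 matrix (1, -2, 3) ⊗ (2, 1, 3). So T has rank 1 (it is nonzero).

Yes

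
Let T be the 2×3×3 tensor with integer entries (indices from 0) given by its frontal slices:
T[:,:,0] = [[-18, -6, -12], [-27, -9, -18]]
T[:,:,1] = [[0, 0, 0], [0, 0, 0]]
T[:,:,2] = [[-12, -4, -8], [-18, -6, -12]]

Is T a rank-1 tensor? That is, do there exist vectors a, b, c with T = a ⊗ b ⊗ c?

If T = a ⊗ b ⊗ c then every fibre of T is a multiple of the corresponding factor, so read the factors off the fibres through the nonzero entry T[0,0,0] = -18.
The mode-1 fibre T[:,0,0] = [-18, -27] gives a = [2, 3] (primitive direction); the mode-2 fibre T[0,:,0] = [-18, -6, -12] gives b = [3, 1, 2]; then c[k] = T[0,0,k] / (a[0]·b[0]) = [-18, 0, -12] / 6 = [-3, 0, -2].
Expanding [2, 3] ⊗ [3, 1, 2] ⊗ [-3, 0, -2] reproduces all 18 entries of T, so T = [2, 3] ⊗ [3, 1, 2] ⊗ [-3, 0, -2] and rank(T) ≤ 1.
Equivalently every frontal slice T[:,:,k] is c[k] times the rank-1 matrix [2, 3] ⊗ [3, 1, 2]. So T has rank 1 (it is nonzero).

Yes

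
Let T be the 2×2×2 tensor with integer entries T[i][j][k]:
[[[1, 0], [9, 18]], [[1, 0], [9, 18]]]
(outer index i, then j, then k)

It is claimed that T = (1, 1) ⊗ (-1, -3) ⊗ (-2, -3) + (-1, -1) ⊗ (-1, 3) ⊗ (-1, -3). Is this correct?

Reconstruct entrywise from the claimed factors. For example, T[1,0,1] = 0 and Σₗ aₗ[1]bₗ[0]cₗ[1] = (1)·(-1)·(-3) + (-1)·(-1)·(-3) = 0; checking all 8 entries, every one matches. The claim holds.

Yes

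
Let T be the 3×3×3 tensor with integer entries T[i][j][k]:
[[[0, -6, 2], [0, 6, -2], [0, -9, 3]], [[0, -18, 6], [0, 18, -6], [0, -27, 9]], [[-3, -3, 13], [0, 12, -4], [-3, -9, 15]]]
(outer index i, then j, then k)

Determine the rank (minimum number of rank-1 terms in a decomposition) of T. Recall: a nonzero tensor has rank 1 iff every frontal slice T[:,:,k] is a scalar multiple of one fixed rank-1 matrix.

2

Lower bound: in the mode-3 unfolding of T (rows indexed by k, columns by (i,j)) the 2×2 minor on rows k ∈ {0, 1}, columns (i,j) ∈ {(0,0), (2,0)} is det [[0, -3], [-6, -3]] = -18 ≠ 0, so that unfolding has rank ≥ 2 and hence rank(T) ≥ 2 (CP rank is at least every unfolding rank, though it can be larger).
Upper bound: with S_k = T[:,:,k], the two rank-1 terms a₁b₁ᵀ, a₂b₂ᵀ are the rank-1 members of the pencil x·S₀ + y·S₁.
The 2×2 minor of x·S₀ + y·S₁ on rows {0,2}, columns {0,1} is 18·xy − 54·y² = 18·(x − 3·y)(y), vanishing at (x:y) = (3:1) and (1:0).
M₁ = 3·S₀ + S₁ = [[-6, 6, -9], [-18, 18, -27], [-12, 12, -18]] = (-3)·[1, 3, 2][2, -2, 3]ᵀ and M₂ = S₀ = [[0, 0, 0], [0, 0, 0], [-3, 0, -3]] = (-3)·[0, 0, 1][1, 0, 1]ᵀ, so take a₁ = [1, 3, 2], b₁ = [2, -2, 3], a₂ = [0, 0, 1], b₂ = [1, 0, 1].
Each slice is an integer combination of E₁ = a₁b₁ᵀ and E₂ = a₂b₂ᵀ: S₀ = −3·E₂, S₁ = −3·E₁ + 9·E₂, S₂ = E₁ + 9·E₂; reading off coefficients, c₁ = [0, -3, 1] and c₂ = [-3, 9, 9].
Hence T = [1, 3, 2] ⊗ [2, -2, 3] ⊗ [0, -3, 1] + [0, 0, 1] ⊗ [1, 0, 1] ⊗ [-3, 9, 9], so rank(T) ≤ 2.
These bounds meet, so rank(T) = 2.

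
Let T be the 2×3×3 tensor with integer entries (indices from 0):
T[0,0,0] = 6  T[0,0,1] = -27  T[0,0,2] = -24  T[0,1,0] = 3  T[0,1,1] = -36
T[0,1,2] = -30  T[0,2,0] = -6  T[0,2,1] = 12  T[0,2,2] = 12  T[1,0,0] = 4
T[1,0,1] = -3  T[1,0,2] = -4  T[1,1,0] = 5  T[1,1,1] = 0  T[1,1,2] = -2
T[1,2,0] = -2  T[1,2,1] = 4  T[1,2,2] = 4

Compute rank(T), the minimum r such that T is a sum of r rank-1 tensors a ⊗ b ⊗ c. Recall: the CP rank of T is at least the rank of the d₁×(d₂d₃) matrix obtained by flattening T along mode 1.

Lower bound: the mode-2 unfolding of T (rows indexed by j, columns by (i,k) = (0,0), (0,1), (0,2), (1,0), (1,1), (1,2)) is [[6, -27, -24, 4, -3, -4], [3, -36, -30, 5, 0, -2], [-6, 12, 12, -2, 4, 4]].
There the 2×2 minor on rows j ∈ {0, 1}, columns (i,k) ∈ {(0,0), (0,1)} is det [[6, -27], [3, -36]] = -135 ≠ 0, so this unfolding has rank ≥ 2; CP rank is at least every unfolding rank, so rank(T) ≥ 2. (This is only a lower bound: in general the CP rank may exceed every unfolding rank, so we still need to exhibit 2 rank-1 terms summing to T.)
Upper bound — finding two terms. Write S_k = T[:,:,k] for the frontal slices: S₀ = [[6, 3, -6], [4, 5, -2]], S₁ = [[-27, -36, 12], [-3, 0, 4]], S₂ = [[-24, -30, 12], [-4, -2, 4]].
If T = a₁ ⊗ b₁ ⊗ c₁ + a₂ ⊗ b₂ ⊗ c₂ then each S_k = c₁[k]·a₁b₁ᵀ + c₂[k]·a₂b₂ᵀ. S₀ and S₁ are linearly independent, so a₁b₁ᵀ and a₂b₂ᵀ must span the same plane of matrices: they are the rank-1 matrices of the form x·S₀ + y·S₁.
The 2×2 minor of x·S₀ + y·S₁ on rows {0,1}, columns {0,1} is 18·x² + 18·xy − 108·y² = 18·(x + 3·y)(x − 2·y), vanishing at (x:y) = (3:-1) and (2:1).
M₁ = 3·S₀ − S₁ = [[45, 45, -30], [15, 15, -10]] = 5·(3, 1)(3, 3, -2)ᵀ and M₂ = 2·S₀ + S₁ = [[-15, -30, 0], [5, 10, 0]] = (-5)·(3, -1)(1, 2, 0)ᵀ, so take a₁ = (3, 1), b₁ = (3, 3, -2), a₂ = (3, -1), b₂ = (1, 2, 0).
Each slice is an integer combination of E₁ = a₁b₁ᵀ and E₂ = a₂b₂ᵀ: S₀ = E₁ − E₂, S₁ = −2·E₁ − 3·E₂, S₂ = −2·E₁ − 2·E₂; reading off coefficients, c₁ = (1, -2, -2) and c₂ = (-1, -3, -2).
Hence T = (3, 1) ⊗ (3, 3, -2) ⊗ (1, -2, -2) + (3, -1) ⊗ (1, 2, 0) ⊗ (-1, -3, -2), so rank(T) ≤ 2.
These bounds meet, so rank(T) = 2.

2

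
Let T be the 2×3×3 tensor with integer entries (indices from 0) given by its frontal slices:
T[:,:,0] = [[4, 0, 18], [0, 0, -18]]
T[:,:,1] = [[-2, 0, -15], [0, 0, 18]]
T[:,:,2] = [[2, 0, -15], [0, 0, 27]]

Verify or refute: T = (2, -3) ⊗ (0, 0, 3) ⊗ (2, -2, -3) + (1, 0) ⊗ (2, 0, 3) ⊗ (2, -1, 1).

Yes

Reconstruct entrywise from the claimed factors. For example, T[0,2,2] = -15 and Σₗ aₗ[0]bₗ[2]cₗ[2] = (2)·(3)·(-3) + (1)·(3)·(1) = -15; checking all 18 entries, every one matches. The claim holds.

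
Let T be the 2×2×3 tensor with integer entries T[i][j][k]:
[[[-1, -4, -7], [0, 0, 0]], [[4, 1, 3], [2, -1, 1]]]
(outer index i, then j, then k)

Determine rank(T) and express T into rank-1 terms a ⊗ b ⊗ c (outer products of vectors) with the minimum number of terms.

Lower bound: in the mode-3 unfolding of T (rows indexed by k, columns by (i,j)) the 3×3 minor on rows k ∈ {0, 1, 2}, columns (i,j) ∈ {(0,0), (1,0), (1,1)} is det [[-1, 4, 2], [-4, 1, -1], [-7, 3, 1]] = 30 ≠ 0, so that unfolding has rank ≥ 3 and hence rank(T) ≥ 3 (CP rank is at least every unfolding rank, though it can be larger).
Upper bound: T is a sum of 3 rank-1 terms, T = [0, 1] ⊗ [1, 1] ⊗ [2, -1, 1] + [1, -2] ⊗ [1, 0] ⊗ [-1, 0, 1] + [2, -1] ⊗ [1, 0] ⊗ [0, -2, -4] (written with every a and b primitive with positive leading entry and the scale carried by c; CP decompositions are not unique, and this one is verified by expanding entrywise), so rank(T) ≤ 3.
These bounds meet, so rank(T) = 3.

rank(T) = 3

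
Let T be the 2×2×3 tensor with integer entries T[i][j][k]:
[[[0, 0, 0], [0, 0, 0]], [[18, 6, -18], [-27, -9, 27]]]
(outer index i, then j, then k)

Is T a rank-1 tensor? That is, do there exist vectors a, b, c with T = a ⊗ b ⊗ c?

Yes

The mode-1 fibre T[:,0,0] = [0, 18] gives a = [0, 1] (primitive direction); the mode-2 fibre T[1,:,0] = [18, -27] gives b = [2, -3]; then c[k] = T[1,0,k] / (a[1]·b[0]) = [18, 6, -18] / 2 = [9, 3, -9].
Expanding [0, 1] ⊗ [2, -3] ⊗ [9, 3, -9] reproduces all 12 entries of T, so T = [0, 1] ⊗ [2, -3] ⊗ [9, 3, -9] and rank(T) ≤ 1.
Equivalently every frontal slice T[:,:,k] is c[k] times the rank-1 matrix [0, 1] ⊗ [2, -3]. So T has rank 1 (it is nonzero).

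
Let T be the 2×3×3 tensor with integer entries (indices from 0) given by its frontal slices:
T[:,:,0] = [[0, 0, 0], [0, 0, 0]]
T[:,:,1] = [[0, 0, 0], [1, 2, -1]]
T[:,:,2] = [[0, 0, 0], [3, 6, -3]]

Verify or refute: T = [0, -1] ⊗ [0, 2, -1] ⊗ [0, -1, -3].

No

Reconstruct entry (1,0,1) from the claimed factors: Σₗ aₗ[1]bₗ[0]cₗ[1] = (-1)·(0)·(-1) = 0, but T[1,0,1] = 1. The claim is false.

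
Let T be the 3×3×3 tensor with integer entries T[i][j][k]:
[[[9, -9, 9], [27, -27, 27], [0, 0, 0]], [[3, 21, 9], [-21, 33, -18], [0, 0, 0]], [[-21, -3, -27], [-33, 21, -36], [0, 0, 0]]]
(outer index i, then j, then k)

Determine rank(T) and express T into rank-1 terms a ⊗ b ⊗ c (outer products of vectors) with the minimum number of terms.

Lower bound: the mode-3 unfolding of T (rows indexed by k, columns by (i,j) = (0,0), (0,1), (0,2), (1,0), (1,1), (1,2), (2,0), (2,1), (2,2)) is [[9, 27, 0, 3, -21, 0, -21, -33, 0], [-9, -27, 0, 21, 33, 0, -3, 21, 0], [9, 27, 0, 9, -18, 0, -27, -36, 0]].
There the 2×2 minor on rows k ∈ {0, 1}, columns (i,j) ∈ {(0,0), (1,0)} is det [[9, 3], [-9, 21]] = 216 ≠ 0, so this unfolding has rank ≥ 2; CP rank is at least every unfolding rank, so rank(T) ≥ 2. (Flattening ranks never certify an upper bound on CP rank; for that we must actually write T with 2 rank-1 terms.)
Upper bound — finding two terms. Write S_k = T[:,:,k] for the frontal slices: S₀ = [[9, 27, 0], [3, -21, 0], [-21, -33, 0]], S₁ = [[-9, -27, 0], [21, 33, 0], [-3, 21, 0]], S₂ = [[9, 27, 0], [9, -18, 0], [-27, -36, 0]].
If T = a₁ ⊗ b₁ ⊗ c₁ + a₂ ⊗ b₂ ⊗ c₂ then each S_k = c₁[k]·a₁b₁ᵀ + c₂[k]·a₂b₂ᵀ. S₀ and S₁ are linearly independent, so a₁b₁ᵀ and a₂b₂ᵀ must span the same plane of matrices: they are the rank-1 matrices of the form x·S₀ + y·S₁.
The 2×2 minor of x·S₀ + y·S₁ on rows {0,1}, columns {0,1} is −270·x² + 270·y² = (-270)·(x − y)(x + y), vanishing at (x:y) = (1:1) and (1:-1).
M₁ = S₀ + S₁ = [[0, 0, 0], [24, 12, 0], [-24, -12, 0]] = 12·[0, 1, -1][2, 1, 0]ᵀ and M₂ = S₀ − S₁ = [[18, 54, 0], [-18, -54, 0], [-18, -54, 0]] = 18·[1, -1, -1][1, 3, 0]ᵀ, so take a₁ = [0, 1, -1], b₁ = [2, 1, 0], a₂ = [1, -1, -1], b₂ = [1, 3, 0].
Each slice is an integer combination of E₁ = a₁b₁ᵀ and E₂ = a₂b₂ᵀ: S₀ = 6·E₁ + 9·E₂, S₁ = 6·E₁ − 9·E₂, S₂ = 9·E₁ + 9·E₂; reading off coefficients, c₁ = [6, 6, 9] and c₂ = [9, -9, 9].
Hence T = [0, 1, -1] ⊗ [2, 1, 0] ⊗ [6, 6, 9] + [1, -1, -1] ⊗ [1, 3, 0] ⊗ [9, -9, 9], so rank(T) ≤ 2.
These bounds meet, so rank(T) = 2.
Check entry T[2,0,2] = -27: (-1)·(2)·(9) + (-1)·(1)·(9) = -27.

rank(T) = 2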